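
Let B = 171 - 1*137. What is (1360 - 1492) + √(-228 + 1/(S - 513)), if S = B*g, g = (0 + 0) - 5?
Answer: -132 + 5*I*√4254407/683 ≈ -132.0 + 15.1*I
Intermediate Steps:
g = -5 (g = 0 - 5 = -5)
B = 34 (B = 171 - 137 = 34)
S = -170 (S = 34*(-5) = -170)
(1360 - 1492) + √(-228 + 1/(S - 513)) = (1360 - 1492) + √(-228 + 1/(-170 - 513)) = -132 + √(-228 + 1/(-683)) = -132 + √(-228 - 1/683) = -132 + √(-155725/683) = -132 + 5*I*√4254407/683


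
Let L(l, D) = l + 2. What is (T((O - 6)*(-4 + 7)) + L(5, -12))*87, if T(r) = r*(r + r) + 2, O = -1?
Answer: 77517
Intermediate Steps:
L(l, D) = 2 + l
T(r) = 2 + 2*r**2 (T(r) = r*(2*r) + 2 = 2*r**2 + 2 = 2 + 2*r**2)
(T((O - 6)*(-4 + 7)) + L(5, -12))*87 = ((2 + 2*((-1 - 6)*(-4 + 7))**2) + (2 + 5))*87 = ((2 + 2*(-7*3)**2) + 7)*87 = ((2 + 2*(-21)**2) + 7)*87 = ((2 + 2*441) + 7)*87 = ((2 + 882) + 7)*87 = (884 + 7)*87 = 891*87 = 77517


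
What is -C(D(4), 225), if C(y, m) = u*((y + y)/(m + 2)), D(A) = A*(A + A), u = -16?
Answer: 1024/227 ≈ 4.5110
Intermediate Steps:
D(A) = 2*A**2 (D(A) = A*(2*A) = 2*A**2)
C(y, m) = -32*y/(2 + m) (C(y, m) = -16*(y + y)/(m + 2) = -16*2*y/(2 + m) = -32*y/(2 + m))
-C(D(4), 225) = -(-32)*2*4**2/(2 + 225) = -(-32)*2*16/227 = -(-32)*32/227 = -1*(-1024/227) = 1024/227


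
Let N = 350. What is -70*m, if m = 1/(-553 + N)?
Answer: 10/29 ≈ 0.34483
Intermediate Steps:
m = -1/203 (m = 1/(-553 + 350) = 1/(-203) = -1/203 ≈ -0.0049261)
-70*m = -70*(-1/203) = 10/29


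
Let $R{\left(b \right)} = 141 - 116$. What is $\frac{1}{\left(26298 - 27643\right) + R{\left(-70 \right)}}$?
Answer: $- \frac{1}{1320} \approx -0.00075758$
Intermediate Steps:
$R{\left(b \right)} = 25$ ($R{\left(b \right)} = 141 - 116 = 25$)
$\frac{1}{\left(26298 - 27643\right) + R{\left(-70 \right)}} = \frac{1}{\left(26298 - 27643\right) + 25} = \frac{1}{-1345 + 25} = \frac{1}{-1320} = - \frac{1}{1320}$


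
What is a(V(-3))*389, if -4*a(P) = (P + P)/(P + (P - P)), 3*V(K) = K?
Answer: -389/2 ≈ -194.50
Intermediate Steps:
V(K) = K/3
a(P) = -1/2 (a(P) = -(P + P)/(4*(P + (P - P))) = -2*P/(4*(P + 0)) = -2*P/(4*P) = -1/4*2 = -1/2)
a(V(-3))*389 = -1/2*389 = -389/2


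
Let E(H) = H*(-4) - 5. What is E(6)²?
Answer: 841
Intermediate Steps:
E(H) = -5 - 4*H (E(H) = -4*H - 5 = -5 - 4*H)
E(6)² = (-5 - 4*6)² = (-5 - 24)² = (-29)² = 841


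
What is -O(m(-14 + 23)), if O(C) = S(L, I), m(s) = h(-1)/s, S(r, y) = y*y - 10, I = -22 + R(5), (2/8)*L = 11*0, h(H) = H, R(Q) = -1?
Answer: -519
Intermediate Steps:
L = 0 (L = 4*(11*0) = 4*0 = 0)
I = -23 (I = -22 - 1 = -23)
S(r, y) = -10 + y² (S(r, y) = y² - 10 = -10 + y²)
m(s) = -1/s
O(C) = 519 (O(C) = -10 + (-23)² = -10 + 529 = 519)
-O(m(-14 + 23)) = -1*519 = -519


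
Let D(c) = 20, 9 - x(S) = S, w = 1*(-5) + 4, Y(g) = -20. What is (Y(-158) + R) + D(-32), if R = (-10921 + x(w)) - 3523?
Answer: -14434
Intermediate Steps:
w = -1 (w = -5 + 4 = -1)
x(S) = 9 - S
R = -14434 (R = (-10921 + (9 - 1*(-1))) - 3523 = (-10921 + (9 + 1)) - 3523 = (-10921 + 10) - 3523 = -10911 - 3523 = -14434)
(Y(-158) + R) + D(-32) = (-20 - 14434) + 20 = -14454 + 20 = -14434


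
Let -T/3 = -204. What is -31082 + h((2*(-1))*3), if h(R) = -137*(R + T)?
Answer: -114104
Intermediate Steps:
T = 612 (T = -3*(-204) = 612)
h(R) = -83844 - 137*R (h(R) = -137*(R + 612) = -137*(612 + R) = -83844 - 137*R)
-31082 + h((2*(-1))*3) = -31082 + (-83844 - 137*2*(-1)*3) = -31082 + (-83844 - (-274)*3) = -31082 + (-83844 - 137*(-6)) = -31082 + (-83844 + 822) = -31082 - 83022 = -114104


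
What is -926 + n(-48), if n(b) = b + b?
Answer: -1022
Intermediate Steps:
n(b) = 2*b
-926 + n(-48) = -926 + 2*(-48) = -926 - 96 = -1022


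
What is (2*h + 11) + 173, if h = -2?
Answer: 180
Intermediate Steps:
(2*h + 11) + 173 = (2*(-2) + 11) + 173 = (-4 + 11) + 173 = 7 + 173 = 180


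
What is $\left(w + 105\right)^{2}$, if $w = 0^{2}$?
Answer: $11025$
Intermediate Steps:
$w = 0$
$\left(w + 105\right)^{2} = \left(0 + 105\right)^{2} = 105^{2} = 11025$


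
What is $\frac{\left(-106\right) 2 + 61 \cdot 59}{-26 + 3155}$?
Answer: $\frac{1129}{1043} \approx 1.0825$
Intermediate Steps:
$\frac{\left(-106\right) 2 + 61 \cdot 59}{-26 + 3155} = \frac{-212 + 3599}{3129} = 3387 \cdot \frac{1}{3129} = \frac{1129}{1043}$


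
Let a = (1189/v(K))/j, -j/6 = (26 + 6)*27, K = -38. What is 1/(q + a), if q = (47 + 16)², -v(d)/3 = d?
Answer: 590976/2345582555 ≈ 0.00025195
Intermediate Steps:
v(d) = -3*d
q = 3969 (q = 63² = 3969)
j = -5184 (j = -6*(26 + 6)*27 = -192*27 = -6*864 = -5184)
a = -1189/590976 (a = (1189/((-3*(-38))))/(-5184) = (1189/114)*(-1/5184) = -1189/590976 ≈ -0.0020119)
1/(q + a) = 1/(3969 - 1189/590976) = 1/(2345582555/590976) = 590976/2345582555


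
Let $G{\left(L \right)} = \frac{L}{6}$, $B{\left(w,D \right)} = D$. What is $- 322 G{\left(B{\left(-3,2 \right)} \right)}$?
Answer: $- \frac{322}{3} \approx -107.33$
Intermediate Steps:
$G{\left(L \right)} = \frac{L}{6}$ ($G{\left(L \right)} = L \frac{1}{6} = \frac{L}{6}$)
$- 322 G{\left(B{\left(-3,2 \right)} \right)} = - 322 \cdot \frac{1}{6} \cdot 2 = \left(-322\right) \frac{1}{3} = - \frac{322}{3}$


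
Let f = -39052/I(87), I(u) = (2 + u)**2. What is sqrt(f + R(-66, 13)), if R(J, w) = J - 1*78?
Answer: 2*I*sqrt(294919)/89 ≈ 12.204*I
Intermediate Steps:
R(J, w) = -78 + J (R(J, w) = J - 78 = -78 + J)
f = -39052/7921 (f = -39052/(2 + 87)**2 = -39052/(89**2) = -39052/7921 ≈ -4.9302)
sqrt(f + R(-66, 13)) = sqrt(-39052/7921 + (-78 - 66)) = sqrt(-39052/7921 - 144) = sqrt(-1179676/7921) = 2*I*sqrt(294919)/89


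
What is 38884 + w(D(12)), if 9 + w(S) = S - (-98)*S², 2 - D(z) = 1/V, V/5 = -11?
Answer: 118810438/3025 ≈ 39276.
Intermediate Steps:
V = -55 (V = 5*(-11) = -55)
D(z) = 111/55 (D(z) = 2 - 1/(-55) = 2 - 1*(-1/55) = 2 + 1/55 = 111/55)
w(S) = -9 + S + 98*S² (w(S) = -9 + (S - (-98)*S²) = -9 + (S + 98*S²) = -9 + S + 98*S²)
38884 + w(D(12)) = 38884 + (-9 + 111/55 + 98*(111/55)²) = 38884 + (-9 + 111/55 + 98*(12321/3025)) = 38884 + (-9 + 111/55 + 1207458/3025) = 38884 + 1186338/3025 = 118810438/3025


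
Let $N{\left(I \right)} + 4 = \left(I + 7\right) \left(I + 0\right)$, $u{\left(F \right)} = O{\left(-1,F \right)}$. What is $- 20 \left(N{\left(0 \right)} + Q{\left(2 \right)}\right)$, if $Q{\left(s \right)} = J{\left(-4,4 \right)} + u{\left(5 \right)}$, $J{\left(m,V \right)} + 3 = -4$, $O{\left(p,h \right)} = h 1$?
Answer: $120$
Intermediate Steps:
$O{\left(p,h \right)} = h$
$u{\left(F \right)} = F$
$J{\left(m,V \right)} = -7$ ($J{\left(m,V \right)} = -3 - 4 = -7$)
$N{\left(I \right)} = -4 + I \left(7 + I\right)$ ($N{\left(I \right)} = -4 + \left(I + 7\right) \left(I + 0\right) = -4 + \left(7 + I\right) I = -4 + I \left(7 + I\right)$)
$Q{\left(s \right)} = -2$ ($Q{\left(s \right)} = -7 + 5 = -2$)
$- 20 \left(N{\left(0 \right)} + Q{\left(2 \right)}\right) = - 20 \left(\left(-4 + 0^{2} + 7 \cdot 0\right) - 2\right) = - 20 \left(\left(-4 + 0 + 0\right) - 2\right) = - 20 \left(-4 - 2\right) = \left(-20\right) \left(-6\right) = 120$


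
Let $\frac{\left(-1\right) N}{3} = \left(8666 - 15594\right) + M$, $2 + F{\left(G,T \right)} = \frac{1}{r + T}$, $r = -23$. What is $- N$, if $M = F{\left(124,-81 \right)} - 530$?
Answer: $- \frac{2327523}{104} \approx -22380.0$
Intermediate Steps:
$F{\left(G,T \right)} = -2 + \frac{1}{-23 + T}$
$M = - \frac{55329}{104}$ ($M = \frac{47 - -162}{-23 - 81} - 530 = \frac{47 + 162}{-104} - 530 = \left(- \frac{1}{104}\right) 209 - 530 = - \frac{209}{104} - 530 = - \frac{55329}{104} \approx -532.01$)
$N = \frac{2327523}{104}$ ($N = - 3 \left(\left(8666 - 15594\right) - \frac{55329}{104}\right) = - 3 \left(-6928 - \frac{55329}{104}\right) = \left(-3\right) \left(- \frac{775841}{104}\right) = \frac{2327523}{104} \approx 22380.0$)
$- N = \left(-1\right) \frac{2327523}{104} = - \frac{2327523}{104}$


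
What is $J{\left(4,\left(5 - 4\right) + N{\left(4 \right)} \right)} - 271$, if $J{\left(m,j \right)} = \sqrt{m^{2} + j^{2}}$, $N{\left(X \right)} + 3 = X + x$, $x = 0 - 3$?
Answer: $-271 + \sqrt{17} \approx -266.88$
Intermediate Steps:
$x = -3$ ($x = 0 - 3 = -3$)
$N{\left(X \right)} = -6 + X$ ($N{\left(X \right)} = -3 + \left(X - 3\right) = -3 + \left(-3 + X\right) = -6 + X$)
$J{\left(m,j \right)} = \sqrt{j^{2} + m^{2}}$
$J{\left(4,\left(5 - 4\right) + N{\left(4 \right)} \right)} - 271 = \sqrt{\left(\left(5 - 4\right) + \left(-6 + 4\right)\right)^{2} + 4^{2}} - 271 = \sqrt{\left(1 - 2\right)^{2} + 16} - 271 = \sqrt{\left(-1\right)^{2} + 16} - 271 = \sqrt{1 + 16} - 271 = \sqrt{17} - 271 = -271 + \sqrt{17}$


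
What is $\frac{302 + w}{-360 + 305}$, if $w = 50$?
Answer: $- \frac{32}{5} \approx -6.4$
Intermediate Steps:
$\frac{302 + w}{-360 + 305} = \frac{302 + 50}{-360 + 305} = \frac{352}{-55} = 352 \left(- \frac{1}{55}\right) = - \frac{32}{5}$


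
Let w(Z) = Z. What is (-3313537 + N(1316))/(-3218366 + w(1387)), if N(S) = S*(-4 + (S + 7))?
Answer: 1577733/3216979 ≈ 0.49044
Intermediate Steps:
N(S) = S*(3 + S) (N(S) = S*(-4 + (7 + S)) = S*(3 + S))
(-3313537 + N(1316))/(-3218366 + w(1387)) = (-3313537 + 1316*(3 + 1316))/(-3218366 + 1387) = (-3313537 + 1316*1319)/(-3216979) = (-3313537 + 1735804)*(-1/3216979) = -1577733*(-1/3216979) = 1577733/3216979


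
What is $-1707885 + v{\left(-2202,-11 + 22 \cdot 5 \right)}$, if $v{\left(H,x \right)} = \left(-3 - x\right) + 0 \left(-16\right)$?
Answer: $-1707987$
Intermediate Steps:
$v{\left(H,x \right)} = -3 - x$ ($v{\left(H,x \right)} = \left(-3 - x\right) + 0 = -3 - x$)
$-1707885 + v{\left(-2202,-11 + 22 \cdot 5 \right)} = -1707885 - \left(-8 + 110\right) = -1707885 - 102 = -1707987$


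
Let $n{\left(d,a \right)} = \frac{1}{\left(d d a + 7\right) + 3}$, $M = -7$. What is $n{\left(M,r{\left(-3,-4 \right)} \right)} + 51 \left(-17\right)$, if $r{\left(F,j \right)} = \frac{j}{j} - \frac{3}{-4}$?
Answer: $- \frac{332057}{383} \approx -866.99$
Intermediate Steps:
$r{\left(F,j \right)} = \frac{7}{4}$ ($r{\left(F,j \right)} = 1 - - \frac{3}{4} = 1 + \frac{3}{4} = \frac{7}{4}$)
$n{\left(d,a \right)} = \frac{1}{10 + a d^{2}}$ ($n{\left(d,a \right)} = \frac{1}{\left(d^{2} a + 7\right) + 3} = \frac{1}{\left(a d^{2} + 7\right) + 3} = \frac{1}{\left(7 + a d^{2}\right) + 3} = \frac{1}{10 + a d^{2}}$)
$n{\left(M,r{\left(-3,-4 \right)} \right)} + 51 \left(-17\right) = \frac{1}{10 + \frac{7 \left(-7\right)^{2}}{4}} + 51 \left(-17\right) = \frac{1}{10 + \frac{7}{4} \cdot 49} - 867 = \frac{1}{10 + \frac{343}{4}} - 867 = \frac{1}{\frac{383}{4}} - 867 = \frac{4}{383} - 867 = - \frac{332057}{383}$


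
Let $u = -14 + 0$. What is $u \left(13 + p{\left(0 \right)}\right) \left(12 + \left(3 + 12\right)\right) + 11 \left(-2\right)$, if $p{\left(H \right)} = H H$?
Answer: $-4936$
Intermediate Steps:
$p{\left(H \right)} = H^{2}$
$u = -14$
$u \left(13 + p{\left(0 \right)}\right) \left(12 + \left(3 + 12\right)\right) + 11 \left(-2\right) = - 14 \left(13 + 0^{2}\right) \left(12 + \left(3 + 12\right)\right) + 11 \left(-2\right) = - 14 \left(13 + 0\right) \left(12 + 15\right) - 22 = - 14 \cdot 13 \cdot 27 - 22 = \left(-14\right) 351 - 22 = -4914 - 22 = -4936$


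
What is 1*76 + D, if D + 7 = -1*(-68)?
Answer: 137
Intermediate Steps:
D = 61 (D = -7 - 1*(-68) = -7 + 68 = 61)
1*76 + D = 1*76 + 61 = 76 + 61 = 137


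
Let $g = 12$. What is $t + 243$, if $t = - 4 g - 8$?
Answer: $187$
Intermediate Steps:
$t = -56$ ($t = \left(-4\right) 12 - 8 = -48 - 8 = -56$)
$t + 243 = -56 + 243 = 187$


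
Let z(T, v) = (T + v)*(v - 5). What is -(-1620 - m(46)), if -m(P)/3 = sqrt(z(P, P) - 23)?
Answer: 1620 - 3*sqrt(3749) ≈ 1436.3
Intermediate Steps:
z(T, v) = (-5 + v)*(T + v) (z(T, v) = (T + v)*(-5 + v) = (-5 + v)*(T + v))
m(P) = -3*sqrt(-23 - 10*P + 2*P**2) (m(P) = -3*sqrt((P**2 - 5*P - 5*P + P*P) - 23) = -3*sqrt((P**2 - 5*P - 5*P + P**2) - 23) = -3*sqrt((-10*P + 2*P**2) - 23) = -3*sqrt(-23 - 10*P + 2*P**2))
-(-1620 - m(46)) = -(-1620 - (-3)*sqrt(-23 - 10*46 + 2*46**2)) = -(-1620 - (-3)*sqrt(-23 - 460 + 2*2116)) = -(-1620 - (-3)*sqrt(-23 - 460 + 4232)) = -(-1620 - (-3)*sqrt(3749)) = -(-1620 + 3*sqrt(3749)) = 1620 - 3*sqrt(3749)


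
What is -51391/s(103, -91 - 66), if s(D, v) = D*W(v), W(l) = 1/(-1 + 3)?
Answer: -102782/103 ≈ -997.88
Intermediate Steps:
W(l) = ½ (W(l) = 1/2 = ½)
s(D, v) = D/2 (s(D, v) = D*(½) = D/2)
-51391/s(103, -91 - 66) = -51391/((½)*103) = -51391/103/2 = -51391*2/103 = -102782/103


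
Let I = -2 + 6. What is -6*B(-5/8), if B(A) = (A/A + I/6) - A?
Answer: -55/4 ≈ -13.750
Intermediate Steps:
I = 4
B(A) = 5/3 - A (B(A) = (A/A + 4/6) - A = (1 + 4*(⅙)) - A = (1 + ⅔) - A = 5/3 - A)
-6*B(-5/8) = -6*(5/3 - (-5)/8) = -6*(5/3 - 1*(-5/8)) = -6*(5/3 + 5/8) = -55/4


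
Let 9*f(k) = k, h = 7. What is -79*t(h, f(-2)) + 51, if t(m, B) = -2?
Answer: 209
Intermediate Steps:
f(k) = k/9
-79*t(h, f(-2)) + 51 = -79*(-2) + 51 = 158 + 51 = 209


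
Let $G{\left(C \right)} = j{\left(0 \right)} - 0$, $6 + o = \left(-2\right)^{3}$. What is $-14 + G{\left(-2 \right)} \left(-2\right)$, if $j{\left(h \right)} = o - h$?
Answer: $14$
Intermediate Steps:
$o = -14$ ($o = -6 + \left(-2\right)^{3} = -6 - 8 = -14$)
$j{\left(h \right)} = -14 - h$
$G{\left(C \right)} = -14$ ($G{\left(C \right)} = \left(-14 - 0\right) - 0 = \left(-14 + 0\right) + 0 = -14 + 0 = -14$)
$-14 + G{\left(-2 \right)} \left(-2\right) = -14 - -28 = -14 + 28 = 14$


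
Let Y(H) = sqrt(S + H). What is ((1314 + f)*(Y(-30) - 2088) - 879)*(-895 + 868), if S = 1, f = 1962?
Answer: 184711509 - 88452*I*sqrt(29) ≈ 1.8471e+8 - 4.7633e+5*I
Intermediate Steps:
Y(H) = sqrt(1 + H)
((1314 + f)*(Y(-30) - 2088) - 879)*(-895 + 868) = ((1314 + 1962)*(sqrt(1 - 30) - 2088) - 879)*(-895 + 868) = (3276*(sqrt(-29) - 2088) - 879)*(-27) = (3276*(I*sqrt(29) - 2088) - 879)*(-27) = (3276*(-2088 + I*sqrt(29)) - 879)*(-27) = ((-6840288 + 3276*I*sqrt(29)) - 879)*(-27) = (-6841167 + 3276*I*sqrt(29))*(-27) = 184711509 - 88452*I*sqrt(29)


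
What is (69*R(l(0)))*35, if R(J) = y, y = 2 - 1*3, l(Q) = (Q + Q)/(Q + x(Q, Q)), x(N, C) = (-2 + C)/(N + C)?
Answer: -2415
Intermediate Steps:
x(N, C) = (-2 + C)/(C + N)
l(Q) = 2*Q/(Q + (-2 + Q)/(2*Q)) (l(Q) = (Q + Q)/(Q + (-2 + Q)/(Q + Q)) = (2*Q)/(Q + (-2 + Q)/((2*Q))) = (2*Q)/(Q + (1/(2*Q))*(-2 + Q)) = (2*Q)/(Q + (-2 + Q)/(2*Q)) = 2*Q/(Q + (-2 + Q)/(2*Q)))
y = -1 (y = 2 - 3 = -1)
R(J) = -1
(69*R(l(0)))*35 = (69*(-1))*35 = -69*35 = -2415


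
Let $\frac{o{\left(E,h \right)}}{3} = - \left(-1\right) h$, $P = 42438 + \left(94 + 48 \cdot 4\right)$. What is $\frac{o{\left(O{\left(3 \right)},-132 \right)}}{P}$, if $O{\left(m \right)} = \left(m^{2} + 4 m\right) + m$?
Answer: $- \frac{9}{971} \approx -0.0092688$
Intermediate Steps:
$P = 42724$ ($P = 42438 + \left(94 + 192\right) = 42438 + 286 = 42724$)
$O{\left(m \right)} = m^{2} + 5 m$
$o{\left(E,h \right)} = 3 h$ ($o{\left(E,h \right)} = 3 \left(- \left(-1\right) h\right) = 3 h$)
$\frac{o{\left(O{\left(3 \right)},-132 \right)}}{P} = \frac{3 \left(-132\right)}{42724} = \left(-396\right) \frac{1}{42724} = - \frac{9}{971}$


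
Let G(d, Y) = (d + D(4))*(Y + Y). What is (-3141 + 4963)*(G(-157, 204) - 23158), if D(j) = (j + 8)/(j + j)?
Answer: -157788844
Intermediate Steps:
D(j) = (8 + j)/(2*j) (D(j) = (8 + j)/((2*j)) = (1/(2*j))*(8 + j) = (8 + j)/(2*j))
G(d, Y) = 2*Y*(3/2 + d) (G(d, Y) = (d + (½)*(8 + 4)/4)*(Y + Y) = (d + (½)*(¼)*12)*(2*Y) = (d + 3/2)*(2*Y) = (3/2 + d)*(2*Y) = 2*Y*(3/2 + d))
(-3141 + 4963)*(G(-157, 204) - 23158) = (-3141 + 4963)*(204*(3 + 2*(-157)) - 23158) = 1822*(204*(3 - 314) - 23158) = 1822*(204*(-311) - 23158) = 1822*(-63444 - 23158) = 1822*(-86602) = -157788844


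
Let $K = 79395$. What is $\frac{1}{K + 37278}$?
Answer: $\frac{1}{116673} \approx 8.571 \cdot 10^{-6}$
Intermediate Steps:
$\frac{1}{K + 37278} = \frac{1}{79395 + 37278} = \frac{1}{116673}$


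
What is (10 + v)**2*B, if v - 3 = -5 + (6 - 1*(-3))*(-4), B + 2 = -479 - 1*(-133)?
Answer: -272832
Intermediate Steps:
B = -348 (B = -2 + (-479 - 1*(-133)) = -2 + (-479 + 133) = -2 - 346 = -348)
v = -38 (v = 3 + (-5 + (6 - 1*(-3))*(-4)) = 3 + (-5 + (6 + 3)*(-4)) = 3 + (-5 + 9*(-4)) = 3 + (-5 - 36) = 3 - 41 = -38)
(10 + v)**2*B = (10 - 38)**2*(-348) = (-28)**2*(-348) = 784*(-348) = -272832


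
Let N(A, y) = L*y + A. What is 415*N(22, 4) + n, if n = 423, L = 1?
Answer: 11213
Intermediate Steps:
N(A, y) = A + y (N(A, y) = 1*y + A = y + A = A + y)
415*N(22, 4) + n = 415*(22 + 4) + 423 = 415*26 + 423 = 10790 + 423 = 11213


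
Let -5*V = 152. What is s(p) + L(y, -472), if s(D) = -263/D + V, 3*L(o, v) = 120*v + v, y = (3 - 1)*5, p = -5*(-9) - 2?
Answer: -12302633/645 ≈ -19074.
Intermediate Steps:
V = -152/5 (V = -⅕*152 = -152/5 ≈ -30.400)
p = 43 (p = 45 - 2 = 43)
y = 10 (y = 2*5 = 10)
L(o, v) = 121*v/3 (L(o, v) = (120*v + v)/3 = (121*v)/3 = 121*v/3)
s(D) = -152/5 - 263/D (s(D) = -263/D - 152/5 = -152/5 - 263/D)
s(p) + L(y, -472) = (-152/5 - 263/43) + (121/3)*(-472) = (-152/5 - 263*1/43) - 57112/3 = (-152/5 - 263/43) - 57112/3 = -7851/215 - 57112/3 = -12302633/645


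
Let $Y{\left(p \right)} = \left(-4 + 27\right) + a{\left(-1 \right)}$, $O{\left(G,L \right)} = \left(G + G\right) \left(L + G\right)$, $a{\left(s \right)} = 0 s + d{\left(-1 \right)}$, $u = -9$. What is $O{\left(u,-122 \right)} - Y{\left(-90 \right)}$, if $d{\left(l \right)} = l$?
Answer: $2336$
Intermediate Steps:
$a{\left(s \right)} = -1$ ($a{\left(s \right)} = 0 s - 1 = 0 - 1 = -1$)
$O{\left(G,L \right)} = 2 G \left(G + L\right)$
$Y{\left(p \right)} = 22$ ($Y{\left(p \right)} = \left(-4 + 27\right) - 1 = 23 - 1 = 22$)
$O{\left(u,-122 \right)} - Y{\left(-90 \right)} = 2 \left(-9\right) \left(-9 - 122\right) - 22 = 2 \left(-9\right) \left(-131\right) - 22 = 2358 - 22 = 2336$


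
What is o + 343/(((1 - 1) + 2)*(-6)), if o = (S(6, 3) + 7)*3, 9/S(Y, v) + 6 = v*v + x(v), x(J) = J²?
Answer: -16/3 ≈ -5.3333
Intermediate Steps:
S(Y, v) = 9/(-6 + 2*v²) (S(Y, v) = 9/(-6 + (v*v + v²)) = 9/(-6 + (v² + v²)) = 9/(-6 + 2*v²))
o = 93/4 (o = (9/(2*(-3 + 3²)) + 7)*3 = (9/(2*(-3 + 9)) + 7)*3 = ((9/2)/6 + 7)*3 = ((9/2)*(⅙) + 7)*3 = (¾ + 7)*3 = (31/4)*3 = 93/4 ≈ 23.250)
o + 343/(((1 - 1) + 2)*(-6)) = 93/4 + 343/(((1 - 1) + 2)*(-6)) = 93/4 + 343/((0 + 2)*(-6)) = 93/4 + 343/(2*(-6)) = 93/4 + 343/(-12) = 93/4 - 1/12*343 = 93/4 - 343/12 = -16/3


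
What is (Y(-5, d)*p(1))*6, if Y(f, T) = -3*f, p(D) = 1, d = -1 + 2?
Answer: 90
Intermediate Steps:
d = 1
(Y(-5, d)*p(1))*6 = (-3*(-5)*1)*6 = (15*1)*6 = 15*6 = 90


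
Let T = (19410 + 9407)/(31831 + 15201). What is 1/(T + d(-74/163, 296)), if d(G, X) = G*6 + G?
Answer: -7666216/19665405 ≈ -0.38983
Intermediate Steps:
d(G, X) = 7*G (d(G, X) = 6*G + G = 7*G)
T = 28817/47032 ≈ 0.61271
1/(T + d(-74/163, 296)) = 1/(28817/47032 + 7*(-74/163)) = 1/(28817/47032 - 518/163) = 1/(-19665405/7666216) = -7666216/19665405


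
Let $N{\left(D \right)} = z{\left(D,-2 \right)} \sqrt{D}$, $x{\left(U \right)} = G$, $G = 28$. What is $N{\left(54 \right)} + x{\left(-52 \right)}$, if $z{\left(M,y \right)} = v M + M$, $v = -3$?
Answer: $28 - 324 \sqrt{6} \approx -765.63$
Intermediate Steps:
$z{\left(M,y \right)} = - 2 M$ ($z{\left(M,y \right)} = - 3 M + M = - 2 M$)
$x{\left(U \right)} = 28$
$N{\left(D \right)} = - 2 D^{\frac{3}{2}}$ ($N{\left(D \right)} = - 2 D \sqrt{D} = - 2 D^{\frac{3}{2}}$)
$N{\left(54 \right)} + x{\left(-52 \right)} = - 2 \cdot 54^{\frac{3}{2}} + 28 = - 2 \cdot 162 \sqrt{6} + 28 = - 324 \sqrt{6} + 28 = 28 - 324 \sqrt{6}$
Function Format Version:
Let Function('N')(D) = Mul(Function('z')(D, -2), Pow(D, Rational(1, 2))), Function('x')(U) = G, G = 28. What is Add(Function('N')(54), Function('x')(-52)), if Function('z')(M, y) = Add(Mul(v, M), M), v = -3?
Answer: Add(28, Mul(-324, Pow(6, Rational(1, 2)))) ≈ -765.63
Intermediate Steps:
Function('z')(M, y) = Mul(-2, M) (Function('z')(M, y) = Add(Mul(-3, M), M) = Mul(-2, M))
Function('x')(U) = 28
Function('N')(D) = Mul(-2, Pow(D, Rational(3, 2))) (Function('N')(D) = Mul(Mul(-2, D), Pow(D, Rational(1, 2))) = Mul(-2, Pow(D, Rational(3, 2))))
Add(Function('N')(54), Function('x')(-52)) = Add(Mul(-2, Pow(54, Rational(3, 2))), 28) = Add(Mul(-2, Mul(162, Pow(6, Rational(1, 2)))), 28) = Add(Mul(-324, Pow(6, Rational(1, 2))), 28) = Add(28, Mul(-324, Pow(6, Rational(1, 2))))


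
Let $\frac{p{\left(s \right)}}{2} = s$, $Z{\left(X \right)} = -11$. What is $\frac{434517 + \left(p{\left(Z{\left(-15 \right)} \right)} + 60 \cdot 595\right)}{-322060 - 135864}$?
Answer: $- \frac{470195}{457924} \approx -1.0268$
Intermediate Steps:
$p{\left(s \right)} = 2 s$
$\frac{434517 + \left(p{\left(Z{\left(-15 \right)} \right)} + 60 \cdot 595\right)}{-322060 - 135864} = \frac{434517 + \left(2 \left(-11\right) + 60 \cdot 595\right)}{-322060 - 135864} = \frac{434517 + \left(-22 + 35700\right)}{-322060 - 135864} = \frac{434517 + 35678}{-457924} = 470195 \left(- \frac{1}{457924}\right) = - \frac{470195}{457924}$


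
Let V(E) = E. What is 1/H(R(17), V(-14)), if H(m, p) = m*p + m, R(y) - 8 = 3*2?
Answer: -1/182 ≈ -0.0054945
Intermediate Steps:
R(y) = 14 (R(y) = 8 + 3*2 = 8 + 6 = 14)
H(m, p) = m + m*p
1/H(R(17), V(-14)) = 1/(14*(1 - 14)) = 1/(14*(-13)) = 1/(-182) = -1/182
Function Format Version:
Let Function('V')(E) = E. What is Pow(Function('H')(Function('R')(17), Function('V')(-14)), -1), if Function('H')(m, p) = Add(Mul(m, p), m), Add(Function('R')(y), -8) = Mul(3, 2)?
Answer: Rational(-1, 182) ≈ -0.0054945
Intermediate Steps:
Function('R')(y) = 14 (Function('R')(y) = Add(8, Mul(3, 2)) = Add(8, 6) = 14)
Function('H')(m, p) = Add(m, Mul(m, p))
Pow(Function('H')(Function('R')(17), Function('V')(-14)), -1) = Pow(Mul(14, Add(1, -14)), -1) = Pow(Mul(14, -13), -1) = Pow(-182, -1) = Rational(-1, 182)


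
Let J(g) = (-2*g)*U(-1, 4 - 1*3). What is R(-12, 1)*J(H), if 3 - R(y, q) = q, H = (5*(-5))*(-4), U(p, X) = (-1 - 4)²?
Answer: -10000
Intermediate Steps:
U(p, X) = 25 (U(p, X) = (-5)² = 25)
H = 100 (H = -25*(-4) = 100)
J(g) = -50*g (J(g) = -2*g*25 = -50*g)
R(y, q) = 3 - q
R(-12, 1)*J(H) = (3 - 1*1)*(-50*100) = (3 - 1)*(-5000) = 2*(-5000) = -10000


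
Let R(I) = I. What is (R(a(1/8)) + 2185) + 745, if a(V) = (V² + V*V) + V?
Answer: 93765/32 ≈ 2930.2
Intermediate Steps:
a(V) = V + 2*V² (a(V) = (V² + V²) + V = 2*V² + V = V + 2*V²)
(R(a(1/8)) + 2185) + 745 = ((1 + 2/8)/8 + 2185) + 745 = ((1 + 2*(⅛))/8 + 2185) + 745 = ((1 + ¼)/8 + 2185) + 745 = ((⅛)*(5/4) + 2185) + 745 = (5/32 + 2185) + 745 = 69925/32 + 745 = 93765/32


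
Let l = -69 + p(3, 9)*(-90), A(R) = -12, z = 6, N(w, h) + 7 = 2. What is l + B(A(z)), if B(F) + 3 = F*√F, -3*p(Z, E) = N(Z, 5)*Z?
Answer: -522 - 24*I*√3 ≈ -522.0 - 41.569*I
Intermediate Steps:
N(w, h) = -5 (N(w, h) = -7 + 2 = -5)
p(Z, E) = 5*Z/3 (p(Z, E) = -(-5)*Z/3 = 5*Z/3)
B(F) = -3 + F^(3/2) (B(F) = -3 + F*√F = -3 + F^(3/2))
l = -519 (l = -69 + ((5/3)*3)*(-90) = -69 + 5*(-90) = -69 - 450 = -519)
l + B(A(z)) = -519 + (-3 + (-12)^(3/2)) = -519 + (-3 - 24*I*√3) = -522 - 24*I*√3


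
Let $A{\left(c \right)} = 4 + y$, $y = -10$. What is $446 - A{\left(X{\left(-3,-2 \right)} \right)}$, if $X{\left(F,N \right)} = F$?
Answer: $452$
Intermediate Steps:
$A{\left(c \right)} = -6$ ($A{\left(c \right)} = 4 - 10 = -6$)
$446 - A{\left(X{\left(-3,-2 \right)} \right)} = 446 - -6 = 446 + 6 = 452$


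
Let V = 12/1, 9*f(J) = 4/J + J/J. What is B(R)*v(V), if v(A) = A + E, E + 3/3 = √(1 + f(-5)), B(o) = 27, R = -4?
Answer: 297 + 9*√230/5 ≈ 324.30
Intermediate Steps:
f(J) = ⅑ + 4/(9*J) (f(J) = (4/J + J/J)/9 = (4/J + 1)/9 = (1 + 4/J)/9 = ⅑ + 4/(9*J))
V = 12 (V = 12*1 = 12)
E = -1 + √230/15 (E = -1 + √(1 + (⅑)*(4 - 5)/(-5)) = -1 + √(1 + (⅑)*(-⅕)*(-1)) = -1 + √(1 + 1/45) = -1 + √(46/45) = -1 + √230/15 ≈ 0.011050)
v(A) = -1 + A + √230/15 (v(A) = A + (-1 + √230/15) = -1 + A + √230/15)
B(R)*v(V) = 27*(-1 + 12 + √230/15) = 27*(11 + √230/15) = 297 + 9*√230/5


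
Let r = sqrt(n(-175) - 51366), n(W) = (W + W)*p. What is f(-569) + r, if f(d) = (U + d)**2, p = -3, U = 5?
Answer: 318096 + 2*I*sqrt(12579) ≈ 3.181e+5 + 224.31*I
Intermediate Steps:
n(W) = -6*W (n(W) = (W + W)*(-3) = (2*W)*(-3) = -6*W)
f(d) = (5 + d)**2
r = 2*I*sqrt(12579) (r = sqrt(-6*(-175) - 51366) = sqrt(1050 - 51366) = sqrt(-50316) = 2*I*sqrt(12579) ≈ 224.31*I)
f(-569) + r = (5 - 569)**2 + 2*I*sqrt(12579) = (-564)**2 + 2*I*sqrt(12579) = 318096 + 2*I*sqrt(12579)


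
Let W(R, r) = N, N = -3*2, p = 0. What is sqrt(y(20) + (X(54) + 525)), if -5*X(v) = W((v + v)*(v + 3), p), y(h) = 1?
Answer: 2*sqrt(3295)/5 ≈ 22.961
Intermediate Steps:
N = -6
W(R, r) = -6
X(v) = 6/5 (X(v) = -1/5*(-6) = 6/5)
sqrt(y(20) + (X(54) + 525)) = sqrt(1 + (6/5 + 525)) = sqrt(1 + 2631/5) = sqrt(2636/5) = 2*sqrt(3295)/5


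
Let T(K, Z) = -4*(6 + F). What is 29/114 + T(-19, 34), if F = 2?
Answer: -3619/114 ≈ -31.746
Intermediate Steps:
T(K, Z) = -32 (T(K, Z) = -4*(6 + 2) = -4*8 = -32)
29/114 + T(-19, 34) = 29/114 - 32 = -3619/114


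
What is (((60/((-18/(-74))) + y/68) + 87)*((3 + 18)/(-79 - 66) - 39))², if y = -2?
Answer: 1036410238942276/6076225 ≈ 1.7057e+8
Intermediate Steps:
(((60/((-18/(-74))) + y/68) + 87)*((3 + 18)/(-79 - 66) - 39))² = (((60/((-18/(-74))) - 2/68) + 87)*((3 + 18)/(-79 - 66) - 39))² = (((60/((-18*(-1/74))) - 2*1/68) + 87)*(21/(-145) - 39))² = (((60/(9/37) - 1/34) + 87)*(21*(-1/145) - 39))² = (((60*(37/9) - 1/34) + 87)*(-21/145 - 39))² = (((740/3 - 1/34) + 87)*(-5676/145))² = ((25157/102 + 87)*(-5676/145))² = ((34031/102)*(-5676/145))² = (-32193326/2465)² = 1036410238942276/6076225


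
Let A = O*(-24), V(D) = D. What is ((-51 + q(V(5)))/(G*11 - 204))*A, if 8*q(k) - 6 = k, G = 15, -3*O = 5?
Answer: 1985/39 ≈ 50.897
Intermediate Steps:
O = -5/3 (O = -⅓*5 = -5/3 ≈ -1.6667)
q(k) = ¾ + k/8
A = 40 (A = -5/3*(-24) = 40)
((-51 + q(V(5)))/(G*11 - 204))*A = ((-51 + (¾ + (⅛)*5))/(15*11 - 204))*40 = ((-51 + (¾ + 5/8))/(165 - 204))*40 = ((-51 + 11/8)/(-39))*40 = -397/8*(-1/39)*40 = (397/312)*40 = 1985/39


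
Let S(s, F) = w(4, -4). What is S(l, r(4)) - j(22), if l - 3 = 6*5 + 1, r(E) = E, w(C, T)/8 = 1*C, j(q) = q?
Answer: 10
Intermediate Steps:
w(C, T) = 8*C (w(C, T) = 8*(1*C) = 8*C)
l = 34 (l = 3 + (6*5 + 1) = 3 + (30 + 1) = 3 + 31 = 34)
S(s, F) = 32 (S(s, F) = 8*4 = 32)
S(l, r(4)) - j(22) = 32 - 1*22 = 32 - 22 = 10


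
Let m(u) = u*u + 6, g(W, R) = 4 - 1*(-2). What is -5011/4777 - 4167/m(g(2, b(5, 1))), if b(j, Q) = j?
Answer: -6705407/66878 ≈ -100.26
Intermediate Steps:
g(W, R) = 6 (g(W, R) = 4 + 2 = 6)
m(u) = 6 + u² (m(u) = u² + 6 = 6 + u²)
-5011/4777 - 4167/m(g(2, b(5, 1))) = -5011/4777 - 4167/(6 + 6²) = -5011*1/4777 - 4167/(6 + 36) = -5011/4777 - 4167/42 = -5011/4777 - 4167*1/42 = -5011/4777 - 1389/14 = -6705407/66878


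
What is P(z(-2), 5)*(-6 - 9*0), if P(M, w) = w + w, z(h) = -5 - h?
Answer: -60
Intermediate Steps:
P(M, w) = 2*w
P(z(-2), 5)*(-6 - 9*0) = (2*5)*(-6 - 9*0) = 10*(-6 + 0) = 10*(-6) = -60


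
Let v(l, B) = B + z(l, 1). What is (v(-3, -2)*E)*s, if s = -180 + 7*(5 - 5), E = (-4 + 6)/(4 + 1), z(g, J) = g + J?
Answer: 288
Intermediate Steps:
z(g, J) = J + g
E = ⅖ (E = 2/5 = 2*(⅕) = ⅖ ≈ 0.40000)
v(l, B) = 1 + B + l (v(l, B) = B + (1 + l) = 1 + B + l)
s = -180 (s = -180 + 7*0 = -180 + 0 = -180)
(v(-3, -2)*E)*s = ((1 - 2 - 3)*(⅖))*(-180) = -4*⅖*(-180) = -8/5*(-180) = 288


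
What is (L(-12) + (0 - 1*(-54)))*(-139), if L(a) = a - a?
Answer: -7506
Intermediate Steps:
L(a) = 0
(L(-12) + (0 - 1*(-54)))*(-139) = (0 + (0 - 1*(-54)))*(-139) = (0 + (0 + 54))*(-139) = (0 + 54)*(-139) = 54*(-139) = -7506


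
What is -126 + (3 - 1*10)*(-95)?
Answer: 539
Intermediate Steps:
-126 + (3 - 1*10)*(-95) = -126 + (3 - 10)*(-95) = -126 - 7*(-95) = -126 + 665 = 539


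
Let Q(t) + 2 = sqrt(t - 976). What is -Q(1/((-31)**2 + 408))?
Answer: 2 - I*sqrt(1336143)/37 ≈ 2.0 - 31.241*I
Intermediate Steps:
Q(t) = -2 + sqrt(-976 + t) (Q(t) = -2 + sqrt(t - 976) = -2 + sqrt(-976 + t))
-Q(1/((-31)**2 + 408)) = -(-2 + sqrt(-976 + 1/((-31)**2 + 408))) = -(-2 + sqrt(-976 + 1/(961 + 408))) = -(-2 + sqrt(-976 + 1/1369)) = -(-2 + sqrt(-1336143/1369)) = -(-2 + I*sqrt(1336143)/37) = 2 - I*sqrt(1336143)/37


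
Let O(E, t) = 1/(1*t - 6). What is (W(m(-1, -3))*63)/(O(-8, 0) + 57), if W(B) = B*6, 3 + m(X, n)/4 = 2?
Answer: -9072/341 ≈ -26.604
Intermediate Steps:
m(X, n) = -4 (m(X, n) = -12 + 4*2 = -12 + 8 = -4)
W(B) = 6*B
O(E, t) = 1/(-6 + t) (O(E, t) = 1/(t - 6) = 1/(-6 + t))
(W(m(-1, -3))*63)/(O(-8, 0) + 57) = ((6*(-4))*63)/(1/(-6 + 0) + 57) = (-24*63)/(1/(-6) + 57) = -1512/(-⅙ + 57) = -1512/341/6 = -1512*6/341 = -9072/341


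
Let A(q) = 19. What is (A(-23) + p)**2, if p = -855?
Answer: 698896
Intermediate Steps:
(A(-23) + p)**2 = (19 - 855)**2 = (-836)**2 = 698896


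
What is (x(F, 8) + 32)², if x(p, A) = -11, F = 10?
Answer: 441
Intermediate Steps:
(x(F, 8) + 32)² = (-11 + 32)² = 21² = 441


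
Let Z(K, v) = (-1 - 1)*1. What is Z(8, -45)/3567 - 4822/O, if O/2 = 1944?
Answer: -2867975/2311416 ≈ -1.2408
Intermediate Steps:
O = 3888 (O = 2*1944 = 3888)
Z(K, v) = -2 (Z(K, v) = -2*1 = -2)
Z(8, -45)/3567 - 4822/O = -2/3567 - 4822/3888 = -2*1/3567 - 4822*1/3888 = -2/3567 - 2411/1944 = -2867975/2311416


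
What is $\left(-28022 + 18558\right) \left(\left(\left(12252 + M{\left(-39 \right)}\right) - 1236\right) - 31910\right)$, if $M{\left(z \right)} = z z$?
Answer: $183346072$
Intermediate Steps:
$M{\left(z \right)} = z^{2}$
$\left(-28022 + 18558\right) \left(\left(\left(12252 + M{\left(-39 \right)}\right) - 1236\right) - 31910\right) = \left(-28022 + 18558\right) \left(\left(\left(12252 + \left(-39\right)^{2}\right) - 1236\right) - 31910\right) = - 9464 \left(\left(\left(12252 + 1521\right) - 1236\right) - 31910\right) = - 9464 \left(\left(13773 - 1236\right) - 31910\right) = - 9464 \left(12537 - 31910\right) = \left(-9464\right) \left(-19373\right) = 183346072$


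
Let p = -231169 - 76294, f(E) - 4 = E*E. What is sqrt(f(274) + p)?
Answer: I*sqrt(232383) ≈ 482.06*I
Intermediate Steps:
f(E) = 4 + E**2 (f(E) = 4 + E*E = 4 + E**2)
p = -307463
sqrt(f(274) + p) = sqrt((4 + 274**2) - 307463) = sqrt((4 + 75076) - 307463) = sqrt(75080 - 307463) = sqrt(-232383) = I*sqrt(232383)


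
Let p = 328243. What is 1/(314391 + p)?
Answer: 1/642634 ≈ 1.5561e-6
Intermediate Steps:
1/(314391 + p) = 1/(314391 + 328243) = 1/642634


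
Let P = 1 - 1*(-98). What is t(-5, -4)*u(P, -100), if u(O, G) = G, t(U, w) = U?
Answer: 500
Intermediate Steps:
P = 99 (P = 1 + 98 = 99)
t(-5, -4)*u(P, -100) = -5*(-100) = 500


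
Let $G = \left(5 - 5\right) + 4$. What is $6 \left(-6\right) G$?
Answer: $-144$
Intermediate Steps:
$G = 4$ ($G = \left(5 - 5\right) + 4 = 0 + 4 = 4$)
$6 \left(-6\right) G = 6 \left(-6\right) 4 = \left(-36\right) 4 = -144$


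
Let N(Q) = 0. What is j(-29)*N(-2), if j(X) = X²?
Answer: 0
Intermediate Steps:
j(-29)*N(-2) = (-29)²*0 = 841*0 = 0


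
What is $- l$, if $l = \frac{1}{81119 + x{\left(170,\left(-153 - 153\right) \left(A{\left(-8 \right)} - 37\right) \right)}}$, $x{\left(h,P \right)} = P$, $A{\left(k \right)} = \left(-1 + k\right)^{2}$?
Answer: $- \frac{1}{67655} \approx -1.4781 \cdot 10^{-5}$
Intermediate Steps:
$l = \frac{1}{67655}$ ($l = \frac{1}{81119 + \left(-153 - 153\right) \left(\left(-1 - 8\right)^{2} - 37\right)} = \frac{1}{81119 - 306 \left(\left(-9\right)^{2} - 37\right)} = \frac{1}{81119 - 306 \left(81 - 37\right)} = \frac{1}{81119 - 13464} = \frac{1}{67655} \approx 1.4781 \cdot 10^{-5}$)
$- l = \left(-1\right) \frac{1}{67655} = - \frac{1}{67655}$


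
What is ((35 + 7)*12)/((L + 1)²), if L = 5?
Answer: 14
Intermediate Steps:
((35 + 7)*12)/((L + 1)²) = ((35 + 7)*12)/((5 + 1)²) = (42*12)/(6²) = 504/36 = (1/36)*504 = 14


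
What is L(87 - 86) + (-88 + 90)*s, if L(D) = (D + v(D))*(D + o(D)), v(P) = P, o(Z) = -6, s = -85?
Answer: -180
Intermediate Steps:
L(D) = 2*D*(-6 + D) (L(D) = (D + D)*(D - 6) = (2*D)*(-6 + D) = 2*D*(-6 + D))
L(87 - 86) + (-88 + 90)*s = 2*(87 - 86)*(-6 + (87 - 86)) + (-88 + 90)*(-85) = 2*1*(-6 + 1) + 2*(-85) = 2*1*(-5) - 170 = -10 - 170 = -180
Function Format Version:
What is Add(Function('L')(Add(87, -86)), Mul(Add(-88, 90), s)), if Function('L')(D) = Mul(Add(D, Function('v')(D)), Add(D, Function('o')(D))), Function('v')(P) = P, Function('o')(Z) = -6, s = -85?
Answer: -180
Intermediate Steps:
Function('L')(D) = Mul(2, D, Add(-6, D)) (Function('L')(D) = Mul(Add(D, D), Add(D, -6)) = Mul(Mul(2, D), Add(-6, D)) = Mul(2, D, Add(-6, D)))
Add(Function('L')(Add(87, -86)), Mul(Add(-88, 90), s)) = Add(Mul(2, Add(87, -86), Add(-6, Add(87, -86))), Mul(Add(-88, 90), -85)) = Add(Mul(2, 1, Add(-6, 1)), Mul(2, -85)) = Add(Mul(2, 1, -5), -170) = Add(-10, -170) = -180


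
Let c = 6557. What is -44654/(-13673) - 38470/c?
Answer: -233204032/89653861 ≈ -2.6012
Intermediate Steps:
-44654/(-13673) - 38470/c = -44654/(-13673) - 38470/6557 = -44654*(-1/13673) - 38470*1/6557 = 44654/13673 - 38470/6557 = -233204032/89653861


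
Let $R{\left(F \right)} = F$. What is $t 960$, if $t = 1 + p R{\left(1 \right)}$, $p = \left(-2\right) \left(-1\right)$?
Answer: $2880$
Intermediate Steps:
$p = 2$
$t = 3$ ($t = 1 + 2 \cdot 1 = 1 + 2 = 3$)
$t 960 = 3 \cdot 960 = 2880$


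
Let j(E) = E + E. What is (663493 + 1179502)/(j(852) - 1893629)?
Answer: -52657/54055 ≈ -0.97414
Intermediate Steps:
j(E) = 2*E
(663493 + 1179502)/(j(852) - 1893629) = (663493 + 1179502)/(2*852 - 1893629) = 1842995/(1704 - 1893629) = 1842995/(-1891925) = 1842995*(-1/1891925) = -52657/54055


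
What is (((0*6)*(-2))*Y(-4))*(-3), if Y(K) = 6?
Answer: 0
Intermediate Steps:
(((0*6)*(-2))*Y(-4))*(-3) = (((0*6)*(-2))*6)*(-3) = ((0*(-2))*6)*(-3) = (0*6)*(-3) = 0*(-3) = 0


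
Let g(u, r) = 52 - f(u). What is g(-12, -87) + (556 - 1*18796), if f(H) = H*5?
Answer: -18128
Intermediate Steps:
f(H) = 5*H
g(u, r) = 52 - 5*u
g(-12, -87) + (556 - 1*18796) = (52 - 5*(-12)) + (556 - 1*18796) = (52 + 60) + (556 - 18796) = 112 - 18240 = -18128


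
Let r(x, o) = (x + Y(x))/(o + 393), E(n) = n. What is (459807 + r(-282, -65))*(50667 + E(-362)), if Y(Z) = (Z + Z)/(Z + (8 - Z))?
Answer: 15173632319535/656 ≈ 2.3131e+10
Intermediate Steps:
Y(Z) = Z/4 (Y(Z) = (2*Z)/8 = (2*Z)*(⅛) = Z/4)
r(x, o) = 5*x/(4*(393 + o)) (r(x, o) = (x + x/4)/(o + 393) = (5*x/4)/(393 + o) = 5*x/(4*(393 + o)))
(459807 + r(-282, -65))*(50667 + E(-362)) = (459807 + (5/4)*(-282)/(393 - 65))*(50667 - 362) = (459807 + (5/4)*(-282)/328)*50305 = (459807 + (5/4)*(-282)*(1/328))*50305 = (459807 - 705/656)*50305 = (301632687/656)*50305 = 15173632319535/656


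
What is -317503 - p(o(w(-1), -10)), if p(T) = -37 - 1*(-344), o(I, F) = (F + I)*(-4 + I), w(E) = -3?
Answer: -317810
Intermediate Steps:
o(I, F) = (-4 + I)*(F + I)
p(T) = 307 (p(T) = -37 + 344 = 307)
-317503 - p(o(w(-1), -10)) = -317503 - 1*307 = -317503 - 307 = -317810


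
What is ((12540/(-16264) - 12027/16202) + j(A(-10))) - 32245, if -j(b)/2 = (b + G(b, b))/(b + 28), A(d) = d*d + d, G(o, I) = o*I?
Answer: -1656237855358/51141613 ≈ -32385.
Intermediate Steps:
G(o, I) = I*o
A(d) = d + d² (A(d) = d² + d = d + d²)
j(b) = -2*(b + b²)/(28 + b) (j(b) = -2*(b + b*b)/(b + 28) = -2*(b + b²)/(28 + b))
((12540/(-16264) - 12027/16202) + j(A(-10))) - 32245 = ((12540/(-16264) - 12027/16202) + 2*(-10*(1 - 10))*(-1 - (-10)*(1 - 10))/(28 - 10*(1 - 10))) - 32245 = ((12540*(-1/16264) - 12027*1/16202) + 2*(-10*(-9))*(-1 - (-10)*(-9))/(28 - 10*(-9))) - 32245 = ((-165/214 - 12027/16202) + 2*90*(-1 - 1*90)/(28 + 90)) - 32245 = (-1311777/866807 + 2*90*(-1 - 90)/118) - 32245 = (-1311777/866807 + 2*90*(1/118)*(-91)) - 32245 = (-1311777/866807 - 8190/59) - 32245 = -7176544173/51141613 - 32245 = -1656237855358/51141613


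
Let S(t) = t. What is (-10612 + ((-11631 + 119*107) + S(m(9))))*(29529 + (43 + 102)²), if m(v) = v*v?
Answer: -476673666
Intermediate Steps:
m(v) = v²
(-10612 + ((-11631 + 119*107) + S(m(9))))*(29529 + (43 + 102)²) = (-10612 + ((-11631 + 119*107) + 9²))*(29529 + (43 + 102)²) = (-10612 + ((-11631 + 12733) + 81))*(29529 + 145²) = (-10612 + (1102 + 81))*(29529 + 21025) = (-10612 + 1183)*50554 = -9429*50554 = -476673666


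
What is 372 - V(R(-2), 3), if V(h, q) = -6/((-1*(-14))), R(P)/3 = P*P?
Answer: 2607/7 ≈ 372.43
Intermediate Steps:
R(P) = 3*P² (R(P) = 3*(P*P) = 3*P²)
V(h, q) = -3/7 (V(h, q) = -6/14 = -6*1/14 = -3/7)
372 - V(R(-2), 3) = 372 - 1*(-3/7) = 372 + 3/7 = 2607/7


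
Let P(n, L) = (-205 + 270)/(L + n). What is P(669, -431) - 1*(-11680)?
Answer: 2779905/238 ≈ 11680.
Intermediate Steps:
P(n, L) = 65/(L + n)
P(669, -431) - 1*(-11680) = 65/(-431 + 669) - 1*(-11680) = 65/238 + 11680 = 2779905/238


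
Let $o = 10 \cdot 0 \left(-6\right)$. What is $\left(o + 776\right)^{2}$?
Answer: $602176$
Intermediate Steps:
$o = 0$ ($o = 0 \left(-6\right) = 0$)
$\left(o + 776\right)^{2} = \left(0 + 776\right)^{2} = 776^{2} = 602176$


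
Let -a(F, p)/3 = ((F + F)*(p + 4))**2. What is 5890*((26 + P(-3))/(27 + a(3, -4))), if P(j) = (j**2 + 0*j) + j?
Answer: 188480/27 ≈ 6980.7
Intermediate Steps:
a(F, p) = -12*F**2*(4 + p)**2 (a(F, p) = -3*(F + F)**2*(p + 4)**2 = -3*4*F**2*(4 + p)**2 = -12*F**2*(4 + p)**2)
P(j) = j + j**2 (P(j) = (j**2 + 0) + j = j**2 + j = j + j**2)
5890*((26 + P(-3))/(27 + a(3, -4))) = 5890*((26 - 3*(1 - 3))/(27 - 12*3**2*(4 - 4)**2)) = 5890*((26 - 3*(-2))/(27 - 12*9*0**2)) = 5890*((26 + 6)/(27 - 12*9*0)) = 5890*(32/(27 + 0)) = 5890*(32/27) = 188480/27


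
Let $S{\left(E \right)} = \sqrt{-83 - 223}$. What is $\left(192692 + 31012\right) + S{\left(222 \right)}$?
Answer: $223704 + 3 i \sqrt{34} \approx 2.237 \cdot 10^{5} + 17.493 i$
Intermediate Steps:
$S{\left(E \right)} = 3 i \sqrt{34}$ ($S{\left(E \right)} = \sqrt{-306} = 3 i \sqrt{34}$)
$\left(192692 + 31012\right) + S{\left(222 \right)} = \left(192692 + 31012\right) + 3 i \sqrt{34} = 223704 + 3 i \sqrt{34}$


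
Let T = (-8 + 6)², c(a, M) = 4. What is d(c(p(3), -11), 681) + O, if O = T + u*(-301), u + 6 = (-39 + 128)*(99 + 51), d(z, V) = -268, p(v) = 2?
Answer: -4016808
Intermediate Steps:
T = 4 (T = (-2)² = 4)
u = 13344 (u = -6 + (-39 + 128)*(99 + 51) = -6 + 89*150 = -6 + 13350 = 13344)
O = -4016540 (O = 4 + 13344*(-301) = 4 - 4016544 = -4016540)
d(c(p(3), -11), 681) + O = -268 - 4016540 = -4016808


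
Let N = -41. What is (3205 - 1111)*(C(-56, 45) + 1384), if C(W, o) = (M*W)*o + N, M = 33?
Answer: -171324798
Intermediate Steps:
C(W, o) = -41 + 33*W*o (C(W, o) = (33*W)*o - 41 = 33*W*o - 41 = -41 + 33*W*o)
(3205 - 1111)*(C(-56, 45) + 1384) = (3205 - 1111)*((-41 + 33*(-56)*45) + 1384) = 2094*((-41 - 83160) + 1384) = 2094*(-83201 + 1384) = 2094*(-81817) = -171324798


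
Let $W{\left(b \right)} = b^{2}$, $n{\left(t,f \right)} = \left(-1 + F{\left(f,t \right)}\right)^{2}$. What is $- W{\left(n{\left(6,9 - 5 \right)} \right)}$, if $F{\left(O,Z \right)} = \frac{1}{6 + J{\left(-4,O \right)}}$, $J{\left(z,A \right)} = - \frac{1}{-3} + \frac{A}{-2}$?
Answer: $- \frac{10000}{28561} \approx -0.35013$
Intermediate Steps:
$J{\left(z,A \right)} = \frac{1}{3} - \frac{A}{2}$ ($J{\left(z,A \right)} = \left(-1\right) \left(- \frac{1}{3}\right) + A \left(- \frac{1}{2}\right) = \frac{1}{3} - \frac{A}{2}$)
$F{\left(O,Z \right)} = \frac{1}{\frac{19}{3} - \frac{O}{2}}$ ($F{\left(O,Z \right)} = \frac{1}{6 - \left(- \frac{1}{3} + \frac{O}{2}\right)} = \frac{1}{\frac{19}{3} - \frac{O}{2}}$)
$n{\left(t,f \right)} = \left(-1 - \frac{6}{-38 + 3 f}\right)^{2}$
$- W{\left(n{\left(6,9 - 5 \right)} \right)} = - \left(\frac{\left(32 - 3 \left(9 - 5\right)\right)^{2}}{\left(38 - 3 \left(9 - 5\right)\right)^{2}}\right)^{2} = - \left(\frac{\left(32 - 12\right)^{2}}{\left(38 - 12\right)^{2}}\right)^{2} = - \left(\frac{20^{2}}{676}\right)^{2} = - \left(400 \cdot \frac{1}{676}\right)^{2} = - \left(\frac{100}{169}\right)^{2} = \left(-1\right) \frac{10000}{28561} = - \frac{10000}{28561}$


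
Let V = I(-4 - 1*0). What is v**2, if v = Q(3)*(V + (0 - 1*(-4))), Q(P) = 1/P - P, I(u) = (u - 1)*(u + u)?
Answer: 123904/9 ≈ 13767.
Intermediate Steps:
I(u) = 2*u*(-1 + u) (I(u) = (-1 + u)*(2*u) = 2*u*(-1 + u))
V = 40 (V = 2*(-4 - 1*0)*(-1 + (-4 - 1*0)) = 2*(-4 + 0)*(-1 + (-4 + 0)) = 2*(-4)*(-1 - 4) = 2*(-4)*(-5) = 40)
v = -352/3 (v = (1/3 - 1*3)*(40 + (0 - 1*(-4))) = (1/3 - 3)*(40 + (0 + 4)) = -8*(40 + 4)/3 = -8/3*44 = -352/3 ≈ -117.33)
v**2 = (-352/3)**2 = 123904/9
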